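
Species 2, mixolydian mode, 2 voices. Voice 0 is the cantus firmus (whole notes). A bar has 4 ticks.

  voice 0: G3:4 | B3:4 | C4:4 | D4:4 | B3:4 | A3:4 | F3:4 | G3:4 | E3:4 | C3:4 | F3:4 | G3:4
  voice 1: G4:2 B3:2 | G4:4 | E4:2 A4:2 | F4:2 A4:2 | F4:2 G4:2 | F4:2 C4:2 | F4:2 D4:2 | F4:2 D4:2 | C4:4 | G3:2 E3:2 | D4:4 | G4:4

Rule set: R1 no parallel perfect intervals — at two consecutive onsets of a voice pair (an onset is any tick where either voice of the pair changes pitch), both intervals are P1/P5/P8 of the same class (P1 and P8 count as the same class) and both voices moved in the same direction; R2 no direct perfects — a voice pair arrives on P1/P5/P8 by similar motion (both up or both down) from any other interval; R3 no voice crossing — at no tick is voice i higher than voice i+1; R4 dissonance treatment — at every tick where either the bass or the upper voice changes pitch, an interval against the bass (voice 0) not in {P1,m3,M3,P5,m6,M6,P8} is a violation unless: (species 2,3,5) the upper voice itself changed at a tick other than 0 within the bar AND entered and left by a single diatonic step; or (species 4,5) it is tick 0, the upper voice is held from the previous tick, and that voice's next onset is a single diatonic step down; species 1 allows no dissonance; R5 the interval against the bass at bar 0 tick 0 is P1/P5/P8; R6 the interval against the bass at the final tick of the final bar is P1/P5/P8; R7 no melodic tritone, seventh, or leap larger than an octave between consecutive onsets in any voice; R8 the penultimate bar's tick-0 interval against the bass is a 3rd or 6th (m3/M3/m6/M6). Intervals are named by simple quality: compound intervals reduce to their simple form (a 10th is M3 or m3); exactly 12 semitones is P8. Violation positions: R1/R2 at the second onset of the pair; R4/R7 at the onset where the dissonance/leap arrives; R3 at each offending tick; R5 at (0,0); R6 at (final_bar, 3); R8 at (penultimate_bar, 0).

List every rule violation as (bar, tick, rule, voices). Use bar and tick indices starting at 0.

(4, 0, R4, (0, 1))
(7, 0, R4, (0, 1))
(9, 0, R2, (0, 1))
(10, 0, R7, (1,))
(11, 0, R2, (0, 1))

bar 0: v0=G3 v1=G4 downbeat P8
bar 1: v0=B3 v1=G4 downbeat m6
bar 2: v0=C4 v1=E4 downbeat M3
bar 3: v0=D4 v1=F4 downbeat m3
bar 4: v0=B3 v1=F4 downbeat TT
bar 5: v0=A3 v1=F4 downbeat m6
bar 6: v0=F3 v1=F4 downbeat P8
bar 7: v0=G3 v1=F4 downbeat m7
bar 8: v0=E3 v1=C4 downbeat m6
bar 9: v0=C3 v1=G3 downbeat P5
bar 10: v0=F3 v1=D4 downbeat M6
bar 11: v0=G3 v1=G4 downbeat P8
  -> R4 @ bar 4 tick 0 v(0, 1): B3/F4 TT untreated
  -> R4 @ bar 7 tick 0 v(0, 1): G3/F4 m7 untreated
  -> R2 @ bar 9 tick 0 v(0, 1): E3/C4 m6 -> C3/G3 P5 similar
  -> R7 @ bar 10 tick 0 v(1,): E3->D4 leap 10st
  -> R2 @ bar 11 tick 0 v(0, 1): F3/D4 M6 -> G3/G4 P8 similar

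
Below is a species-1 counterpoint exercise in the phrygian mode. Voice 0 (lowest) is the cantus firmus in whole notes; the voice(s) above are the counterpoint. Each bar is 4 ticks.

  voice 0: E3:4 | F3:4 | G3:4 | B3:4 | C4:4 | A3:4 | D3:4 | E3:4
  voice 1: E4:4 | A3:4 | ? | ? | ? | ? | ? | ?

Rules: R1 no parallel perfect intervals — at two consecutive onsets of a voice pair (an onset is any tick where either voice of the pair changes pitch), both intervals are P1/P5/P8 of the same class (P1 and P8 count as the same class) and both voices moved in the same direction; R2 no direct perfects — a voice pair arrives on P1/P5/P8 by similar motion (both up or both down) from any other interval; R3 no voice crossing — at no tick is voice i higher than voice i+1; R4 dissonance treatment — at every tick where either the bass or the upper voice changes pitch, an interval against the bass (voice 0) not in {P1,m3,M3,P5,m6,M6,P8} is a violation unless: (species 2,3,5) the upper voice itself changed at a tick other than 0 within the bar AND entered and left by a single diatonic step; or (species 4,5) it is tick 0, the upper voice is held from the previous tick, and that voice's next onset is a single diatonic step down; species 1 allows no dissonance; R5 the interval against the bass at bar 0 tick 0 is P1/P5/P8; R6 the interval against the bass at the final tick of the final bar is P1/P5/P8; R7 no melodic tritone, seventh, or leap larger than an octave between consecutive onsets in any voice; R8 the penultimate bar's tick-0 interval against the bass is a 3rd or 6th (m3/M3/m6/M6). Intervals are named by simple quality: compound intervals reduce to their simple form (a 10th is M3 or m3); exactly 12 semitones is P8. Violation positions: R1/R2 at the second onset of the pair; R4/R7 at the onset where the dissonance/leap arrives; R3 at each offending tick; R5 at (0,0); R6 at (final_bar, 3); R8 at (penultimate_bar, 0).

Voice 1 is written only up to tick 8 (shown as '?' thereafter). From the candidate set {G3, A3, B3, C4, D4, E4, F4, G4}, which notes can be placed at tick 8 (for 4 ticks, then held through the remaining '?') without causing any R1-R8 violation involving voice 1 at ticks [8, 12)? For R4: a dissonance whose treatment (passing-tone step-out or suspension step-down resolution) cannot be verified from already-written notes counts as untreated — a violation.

{B3, E4, G3}

G3: legal
A3: violates R4
B3: legal
C4: violates R4
D4: violates R2
E4: legal
F4: violates R4
G4: violates R2,R7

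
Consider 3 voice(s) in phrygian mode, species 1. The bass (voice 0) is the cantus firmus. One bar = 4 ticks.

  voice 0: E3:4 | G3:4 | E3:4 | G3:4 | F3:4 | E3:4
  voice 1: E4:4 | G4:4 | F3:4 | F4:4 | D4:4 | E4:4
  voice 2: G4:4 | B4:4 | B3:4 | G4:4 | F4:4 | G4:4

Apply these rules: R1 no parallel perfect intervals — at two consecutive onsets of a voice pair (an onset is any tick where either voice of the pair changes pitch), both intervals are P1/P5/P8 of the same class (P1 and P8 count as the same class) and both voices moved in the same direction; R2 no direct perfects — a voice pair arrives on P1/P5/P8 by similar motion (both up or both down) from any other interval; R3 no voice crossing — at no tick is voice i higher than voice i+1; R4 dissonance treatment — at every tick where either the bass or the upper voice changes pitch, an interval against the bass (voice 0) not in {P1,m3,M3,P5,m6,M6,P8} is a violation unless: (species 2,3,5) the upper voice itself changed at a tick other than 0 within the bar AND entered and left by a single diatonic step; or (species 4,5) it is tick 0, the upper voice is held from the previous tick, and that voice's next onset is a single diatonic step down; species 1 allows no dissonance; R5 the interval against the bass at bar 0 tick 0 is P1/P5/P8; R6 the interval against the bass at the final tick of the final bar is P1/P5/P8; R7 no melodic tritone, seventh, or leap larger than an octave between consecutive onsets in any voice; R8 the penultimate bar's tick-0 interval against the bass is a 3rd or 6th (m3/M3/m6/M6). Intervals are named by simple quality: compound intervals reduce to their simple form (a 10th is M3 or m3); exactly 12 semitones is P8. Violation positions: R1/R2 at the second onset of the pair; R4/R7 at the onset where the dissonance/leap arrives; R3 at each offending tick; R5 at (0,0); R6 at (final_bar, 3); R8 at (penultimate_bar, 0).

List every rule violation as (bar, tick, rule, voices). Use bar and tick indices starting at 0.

(0, 0, R5, (0, 2))
(1, 0, R1, (0, 1))
(2, 0, R2, (0, 2))
(2, 0, R4, (0, 1))
(2, 0, R7, (1,))
(3, 0, R2, (0, 2))
(3, 0, R4, (0, 1))
(4, 0, R1, (0, 2))
(4, 0, R8, (0, 2))
(5, 3, R6, (0, 2))

bar 0: v0=E3 v1=E4 v2=G4 downbeat m3
bar 1: v0=G3 v1=G4 v2=B4 downbeat M3
bar 2: v0=E3 v1=F3 v2=B3 downbeat P5
bar 3: v0=G3 v1=F4 v2=G4 downbeat P8
bar 4: v0=F3 v1=D4 v2=F4 downbeat P8
bar 5: v0=E3 v1=E4 v2=G4 downbeat m3
  -> R5 @ bar 0 tick 0 v(0, 2): opens on m3
  -> R1 @ bar 1 tick 0 v(0, 1): E3/E4 P8 -> G3/G4 P8 similar
  -> R2 @ bar 2 tick 0 v(0, 2): G3/B4 M3 -> E3/B3 P5 similar
  -> R4 @ bar 2 tick 0 v(0, 1): E3/F3 m2 untreated
  -> R7 @ bar 2 tick 0 v(1,): G4->F3 leap 14st
  -> R2 @ bar 3 tick 0 v(0, 2): E3/B3 P5 -> G3/G4 P8 similar
  -> R4 @ bar 3 tick 0 v(0, 1): G3/F4 m7 untreated
  -> R1 @ bar 4 tick 0 v(0, 2): G3/G4 P8 -> F3/F4 P8 similar
  -> R8 @ bar 4 tick 0 v(0, 2): penult P8 not 3rd/6th
  -> R6 @ bar 5 tick 3 v(0, 2): closes on m3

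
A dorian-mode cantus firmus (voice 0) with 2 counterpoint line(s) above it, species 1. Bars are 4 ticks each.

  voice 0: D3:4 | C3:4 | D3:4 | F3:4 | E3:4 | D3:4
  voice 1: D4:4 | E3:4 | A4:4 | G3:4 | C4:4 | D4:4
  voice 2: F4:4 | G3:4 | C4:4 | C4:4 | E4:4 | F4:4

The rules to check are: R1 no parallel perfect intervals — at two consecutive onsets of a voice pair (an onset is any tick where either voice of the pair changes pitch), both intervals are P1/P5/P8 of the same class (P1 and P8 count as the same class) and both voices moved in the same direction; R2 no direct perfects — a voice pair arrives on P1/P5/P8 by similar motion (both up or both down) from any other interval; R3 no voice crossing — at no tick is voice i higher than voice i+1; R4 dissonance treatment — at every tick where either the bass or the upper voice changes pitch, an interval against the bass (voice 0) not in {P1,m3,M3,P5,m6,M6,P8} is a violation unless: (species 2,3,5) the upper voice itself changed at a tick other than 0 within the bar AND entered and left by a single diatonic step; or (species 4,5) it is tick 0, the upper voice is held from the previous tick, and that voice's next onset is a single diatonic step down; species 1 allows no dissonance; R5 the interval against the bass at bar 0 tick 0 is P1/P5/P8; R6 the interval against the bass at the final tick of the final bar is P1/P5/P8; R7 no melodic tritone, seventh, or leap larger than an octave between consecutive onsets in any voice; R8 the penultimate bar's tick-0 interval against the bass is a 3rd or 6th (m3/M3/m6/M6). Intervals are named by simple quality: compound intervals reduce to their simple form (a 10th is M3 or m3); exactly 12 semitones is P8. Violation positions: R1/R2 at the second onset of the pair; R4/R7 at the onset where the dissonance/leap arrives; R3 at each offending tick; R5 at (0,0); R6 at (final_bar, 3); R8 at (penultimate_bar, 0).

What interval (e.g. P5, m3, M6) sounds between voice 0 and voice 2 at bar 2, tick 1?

voice 0=D3 voice 2=C4 -> m7

m7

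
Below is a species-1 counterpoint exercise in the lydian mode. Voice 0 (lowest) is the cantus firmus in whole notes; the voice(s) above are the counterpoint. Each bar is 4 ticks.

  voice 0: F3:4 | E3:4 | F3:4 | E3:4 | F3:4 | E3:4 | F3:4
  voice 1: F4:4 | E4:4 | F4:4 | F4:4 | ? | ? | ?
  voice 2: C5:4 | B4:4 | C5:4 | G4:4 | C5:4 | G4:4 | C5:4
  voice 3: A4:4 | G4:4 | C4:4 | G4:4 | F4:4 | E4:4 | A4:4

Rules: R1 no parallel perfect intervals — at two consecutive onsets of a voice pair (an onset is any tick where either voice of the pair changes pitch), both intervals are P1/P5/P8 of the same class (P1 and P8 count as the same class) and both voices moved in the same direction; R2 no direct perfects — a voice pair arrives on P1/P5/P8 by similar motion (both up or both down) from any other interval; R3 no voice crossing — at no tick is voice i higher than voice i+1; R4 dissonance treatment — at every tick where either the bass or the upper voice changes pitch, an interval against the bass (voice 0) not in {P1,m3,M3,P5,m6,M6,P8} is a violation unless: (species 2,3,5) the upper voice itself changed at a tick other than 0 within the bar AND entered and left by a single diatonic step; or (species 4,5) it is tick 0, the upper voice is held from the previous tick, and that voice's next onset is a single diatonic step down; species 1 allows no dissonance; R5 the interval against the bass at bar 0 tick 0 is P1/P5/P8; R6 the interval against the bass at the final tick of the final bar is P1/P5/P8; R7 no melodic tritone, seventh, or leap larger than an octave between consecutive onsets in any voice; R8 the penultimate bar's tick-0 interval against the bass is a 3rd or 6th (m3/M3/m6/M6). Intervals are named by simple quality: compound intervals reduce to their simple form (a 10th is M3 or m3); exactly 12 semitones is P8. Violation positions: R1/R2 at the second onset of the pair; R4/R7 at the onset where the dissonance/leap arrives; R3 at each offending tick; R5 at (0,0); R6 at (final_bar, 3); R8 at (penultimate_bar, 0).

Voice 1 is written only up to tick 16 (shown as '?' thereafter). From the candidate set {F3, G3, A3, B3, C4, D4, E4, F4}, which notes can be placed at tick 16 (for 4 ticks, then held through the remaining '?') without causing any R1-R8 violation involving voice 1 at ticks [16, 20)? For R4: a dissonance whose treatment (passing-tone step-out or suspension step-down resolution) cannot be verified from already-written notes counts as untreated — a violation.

{A3, C4, D4, F4}

F3: violates R2
G3: violates R4,R7
A3: legal
B3: violates R4,R7
C4: legal
D4: legal
E4: violates R4
F4: legal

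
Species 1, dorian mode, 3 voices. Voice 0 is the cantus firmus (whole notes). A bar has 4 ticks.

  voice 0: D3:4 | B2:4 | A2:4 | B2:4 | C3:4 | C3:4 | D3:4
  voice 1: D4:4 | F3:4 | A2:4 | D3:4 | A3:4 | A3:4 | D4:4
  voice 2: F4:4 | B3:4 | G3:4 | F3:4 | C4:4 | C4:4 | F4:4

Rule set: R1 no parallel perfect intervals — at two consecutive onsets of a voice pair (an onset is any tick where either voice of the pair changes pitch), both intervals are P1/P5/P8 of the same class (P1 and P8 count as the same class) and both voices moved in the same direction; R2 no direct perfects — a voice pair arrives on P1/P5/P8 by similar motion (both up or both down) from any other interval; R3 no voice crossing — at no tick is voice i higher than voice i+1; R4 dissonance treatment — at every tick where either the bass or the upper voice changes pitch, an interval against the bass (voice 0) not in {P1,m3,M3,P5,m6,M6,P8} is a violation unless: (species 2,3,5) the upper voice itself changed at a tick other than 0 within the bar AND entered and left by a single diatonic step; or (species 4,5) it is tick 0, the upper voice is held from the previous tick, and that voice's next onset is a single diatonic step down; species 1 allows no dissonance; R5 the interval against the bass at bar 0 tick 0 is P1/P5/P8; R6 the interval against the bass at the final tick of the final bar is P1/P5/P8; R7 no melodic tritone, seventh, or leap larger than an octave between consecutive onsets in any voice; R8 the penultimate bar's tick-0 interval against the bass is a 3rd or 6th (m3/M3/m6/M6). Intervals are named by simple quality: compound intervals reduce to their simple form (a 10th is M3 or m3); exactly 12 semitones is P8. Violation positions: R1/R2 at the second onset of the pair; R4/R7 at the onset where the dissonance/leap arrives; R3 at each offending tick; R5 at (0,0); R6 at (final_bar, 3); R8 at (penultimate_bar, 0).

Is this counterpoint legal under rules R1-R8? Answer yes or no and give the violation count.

No (11 violations)

bar 0: v0=D3 v1=D4 v2=F4 (m3)
bar 1: v0=B2 v1=F3 v2=B3 (P8)
bar 2: v0=A2 v1=A2 v2=G3 (m7)
bar 3: v0=B2 v1=D3 v2=F3 (TT)
bar 4: v0=C3 v1=A3 v2=C4 (P8)
bar 5: v0=C3 v1=A3 v2=C4 (P8)
bar 6: v0=D3 v1=D4 v2=F4 (m3)
  R5 @ bar0.0: opens on m3
  R2 @ bar1.0: D3/F4 m3 -> B2/B3 P8 similar
  R4 @ bar1.0: B2/F3 TT untreated
  R7 @ bar1.0: F4->B3 leap 6st
  R2 @ bar2.0: B2/F3 TT -> A2/A2 P1 similar
  R4 @ bar2.0: A2/G3 m7 untreated
  R4 @ bar3.0: B2/F3 TT untreated
  R2 @ bar4.0: B2/F3 TT -> C3/C4 P8 similar
  R8 @ bar5.0: penult P8 not 3rd/6th
  R2 @ bar6.0: C3/A3 M6 -> D3/D4 P8 similar
  R6 @ bar6.3: closes on m3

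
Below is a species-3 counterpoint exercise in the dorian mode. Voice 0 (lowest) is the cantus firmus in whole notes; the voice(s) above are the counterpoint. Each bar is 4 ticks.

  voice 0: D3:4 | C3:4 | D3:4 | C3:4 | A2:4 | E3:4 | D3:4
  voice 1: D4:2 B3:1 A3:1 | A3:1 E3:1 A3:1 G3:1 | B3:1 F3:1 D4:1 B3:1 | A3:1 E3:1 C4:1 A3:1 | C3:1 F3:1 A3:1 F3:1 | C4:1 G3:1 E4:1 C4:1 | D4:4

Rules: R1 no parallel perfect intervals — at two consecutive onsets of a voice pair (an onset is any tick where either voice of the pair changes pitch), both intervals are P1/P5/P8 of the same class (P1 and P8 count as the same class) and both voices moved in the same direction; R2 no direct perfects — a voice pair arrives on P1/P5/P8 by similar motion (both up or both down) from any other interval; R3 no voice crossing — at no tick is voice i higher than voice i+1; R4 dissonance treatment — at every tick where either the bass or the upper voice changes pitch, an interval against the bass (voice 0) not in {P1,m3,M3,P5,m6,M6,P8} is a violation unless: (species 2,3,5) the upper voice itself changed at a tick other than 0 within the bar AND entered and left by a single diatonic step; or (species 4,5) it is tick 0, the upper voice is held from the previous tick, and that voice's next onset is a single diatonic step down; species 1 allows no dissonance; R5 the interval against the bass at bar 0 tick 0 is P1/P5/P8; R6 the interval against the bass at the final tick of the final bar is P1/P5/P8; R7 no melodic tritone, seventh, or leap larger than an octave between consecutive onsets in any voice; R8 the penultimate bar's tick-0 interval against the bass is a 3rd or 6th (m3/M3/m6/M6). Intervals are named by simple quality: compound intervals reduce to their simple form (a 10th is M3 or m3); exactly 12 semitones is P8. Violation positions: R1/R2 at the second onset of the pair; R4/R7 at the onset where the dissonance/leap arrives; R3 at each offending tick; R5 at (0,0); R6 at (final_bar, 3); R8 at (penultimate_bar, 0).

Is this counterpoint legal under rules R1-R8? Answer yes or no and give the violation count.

bar 0: v0=D3 v1=D4 (P8)
bar 1: v0=C3 v1=A3 (M6)
bar 2: v0=D3 v1=B3 (M6)
bar 3: v0=C3 v1=A3 (M6)
bar 4: v0=A2 v1=C3 (m3)
bar 5: v0=E3 v1=C4 (m6)
bar 6: v0=D3 v1=D4 (P8)
  R7 @ bar2.1: B3->F3 leap 6st

No (1 violations)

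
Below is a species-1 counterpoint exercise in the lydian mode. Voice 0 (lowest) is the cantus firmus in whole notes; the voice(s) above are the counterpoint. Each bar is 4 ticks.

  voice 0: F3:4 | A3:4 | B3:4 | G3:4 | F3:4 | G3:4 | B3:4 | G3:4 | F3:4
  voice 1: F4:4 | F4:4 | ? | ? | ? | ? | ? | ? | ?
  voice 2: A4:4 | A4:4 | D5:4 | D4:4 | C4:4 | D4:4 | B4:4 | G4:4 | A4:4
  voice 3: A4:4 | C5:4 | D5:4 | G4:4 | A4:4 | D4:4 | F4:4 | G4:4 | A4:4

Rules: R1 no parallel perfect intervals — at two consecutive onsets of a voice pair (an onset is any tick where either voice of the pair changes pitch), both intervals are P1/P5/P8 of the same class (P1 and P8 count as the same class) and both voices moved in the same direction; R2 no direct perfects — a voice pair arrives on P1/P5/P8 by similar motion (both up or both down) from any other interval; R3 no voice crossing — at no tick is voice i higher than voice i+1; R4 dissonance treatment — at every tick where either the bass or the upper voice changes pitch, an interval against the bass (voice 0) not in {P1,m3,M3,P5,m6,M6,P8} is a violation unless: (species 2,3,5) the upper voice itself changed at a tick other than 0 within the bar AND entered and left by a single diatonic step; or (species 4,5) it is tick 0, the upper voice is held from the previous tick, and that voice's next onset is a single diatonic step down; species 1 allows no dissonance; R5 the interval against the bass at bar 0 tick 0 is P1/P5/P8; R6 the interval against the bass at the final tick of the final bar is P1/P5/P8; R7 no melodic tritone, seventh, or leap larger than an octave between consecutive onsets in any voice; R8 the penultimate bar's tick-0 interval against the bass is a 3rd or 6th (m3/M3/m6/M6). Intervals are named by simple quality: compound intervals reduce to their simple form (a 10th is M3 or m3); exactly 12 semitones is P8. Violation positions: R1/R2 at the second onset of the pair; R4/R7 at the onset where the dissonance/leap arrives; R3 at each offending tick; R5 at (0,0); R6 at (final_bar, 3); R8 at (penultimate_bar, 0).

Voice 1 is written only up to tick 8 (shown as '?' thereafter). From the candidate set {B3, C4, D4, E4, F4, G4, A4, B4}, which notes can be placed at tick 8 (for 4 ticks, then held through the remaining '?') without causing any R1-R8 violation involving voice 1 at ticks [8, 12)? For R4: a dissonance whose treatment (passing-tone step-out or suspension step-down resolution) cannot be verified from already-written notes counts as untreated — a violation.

{D4}

B3: violates R7
C4: violates R4
D4: legal
E4: violates R4
F4: violates R4
G4: violates R1,R2
A4: violates R4
B4: violates R2,R7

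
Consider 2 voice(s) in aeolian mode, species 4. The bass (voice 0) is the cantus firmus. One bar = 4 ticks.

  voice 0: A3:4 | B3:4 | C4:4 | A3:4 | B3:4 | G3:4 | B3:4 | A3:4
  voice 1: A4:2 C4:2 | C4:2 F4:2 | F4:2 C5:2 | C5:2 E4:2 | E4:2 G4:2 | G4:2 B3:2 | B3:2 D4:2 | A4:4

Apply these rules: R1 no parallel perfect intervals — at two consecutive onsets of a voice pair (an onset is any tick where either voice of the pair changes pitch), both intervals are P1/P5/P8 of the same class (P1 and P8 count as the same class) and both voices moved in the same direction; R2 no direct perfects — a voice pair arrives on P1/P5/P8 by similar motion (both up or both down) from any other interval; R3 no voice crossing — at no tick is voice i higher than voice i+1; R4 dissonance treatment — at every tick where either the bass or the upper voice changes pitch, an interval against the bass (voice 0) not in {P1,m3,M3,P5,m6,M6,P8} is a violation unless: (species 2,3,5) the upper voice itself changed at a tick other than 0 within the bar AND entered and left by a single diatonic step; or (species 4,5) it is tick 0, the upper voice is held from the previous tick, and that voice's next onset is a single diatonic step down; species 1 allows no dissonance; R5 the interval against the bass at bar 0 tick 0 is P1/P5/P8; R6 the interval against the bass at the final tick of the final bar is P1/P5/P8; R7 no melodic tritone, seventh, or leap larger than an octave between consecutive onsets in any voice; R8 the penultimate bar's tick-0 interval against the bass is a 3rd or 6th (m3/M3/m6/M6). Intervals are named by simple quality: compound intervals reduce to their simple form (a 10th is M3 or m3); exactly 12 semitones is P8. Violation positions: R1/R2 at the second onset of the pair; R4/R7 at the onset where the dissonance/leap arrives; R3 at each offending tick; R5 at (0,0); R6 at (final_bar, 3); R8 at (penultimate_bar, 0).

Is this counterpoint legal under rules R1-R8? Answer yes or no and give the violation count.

No (5 violations)

bar 0: v0=A3 v1=A4 (P8)
bar 1: v0=B3 v1=C4 (m2)
bar 2: v0=C4 v1=F4 (P4)
bar 3: v0=A3 v1=C5 (m3)
bar 4: v0=B3 v1=E4 (P4)
bar 5: v0=G3 v1=G4 (P8)
bar 6: v0=B3 v1=B3 (P1)
bar 7: v0=A3 v1=A4 (P8)
  R4 @ bar1.0: B3/C4 m2 untreated
  R4 @ bar1.2: B3/F4 TT untreated
  R4 @ bar2.0: C4/F4 P4 untreated
  R4 @ bar4.0: B3/E4 P4 untreated
  R8 @ bar6.0: penult P1 not 3rd/6th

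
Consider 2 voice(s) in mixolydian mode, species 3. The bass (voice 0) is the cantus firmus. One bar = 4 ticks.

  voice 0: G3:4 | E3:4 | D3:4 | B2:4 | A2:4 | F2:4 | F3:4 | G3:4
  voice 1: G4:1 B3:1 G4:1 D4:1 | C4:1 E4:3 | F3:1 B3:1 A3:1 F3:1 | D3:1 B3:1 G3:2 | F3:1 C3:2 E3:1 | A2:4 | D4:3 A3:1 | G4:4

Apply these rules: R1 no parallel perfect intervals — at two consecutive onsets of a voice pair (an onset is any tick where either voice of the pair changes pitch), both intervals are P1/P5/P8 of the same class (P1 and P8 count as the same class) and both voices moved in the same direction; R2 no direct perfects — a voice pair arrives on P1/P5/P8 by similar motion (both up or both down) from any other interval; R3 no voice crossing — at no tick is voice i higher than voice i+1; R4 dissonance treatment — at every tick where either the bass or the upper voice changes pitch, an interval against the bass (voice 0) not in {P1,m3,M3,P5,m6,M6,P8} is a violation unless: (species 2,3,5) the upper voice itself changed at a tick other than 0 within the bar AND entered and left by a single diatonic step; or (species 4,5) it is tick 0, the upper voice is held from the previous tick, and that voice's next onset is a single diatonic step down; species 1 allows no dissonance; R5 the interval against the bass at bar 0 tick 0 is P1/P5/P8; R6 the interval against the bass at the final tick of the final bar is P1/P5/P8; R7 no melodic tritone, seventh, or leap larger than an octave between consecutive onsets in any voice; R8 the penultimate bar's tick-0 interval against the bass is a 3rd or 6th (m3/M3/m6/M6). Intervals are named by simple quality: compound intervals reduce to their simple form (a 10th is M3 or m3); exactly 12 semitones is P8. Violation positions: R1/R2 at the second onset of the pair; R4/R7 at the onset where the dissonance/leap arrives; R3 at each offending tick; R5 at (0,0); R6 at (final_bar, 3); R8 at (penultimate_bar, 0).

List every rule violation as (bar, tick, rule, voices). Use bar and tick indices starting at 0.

bar 0: v0=G3 v1=G4 downbeat P8
bar 1: v0=E3 v1=C4 downbeat m6
bar 2: v0=D3 v1=F3 downbeat m3
bar 3: v0=B2 v1=D3 downbeat m3
bar 4: v0=A2 v1=F3 downbeat m6
bar 5: v0=F2 v1=A2 downbeat M3
bar 6: v0=F3 v1=D4 downbeat M6
bar 7: v0=G3 v1=G4 downbeat P8
  -> R7 @ bar 2 tick 0 v(1,): E4->F3 leap 11st
  -> R7 @ bar 2 tick 1 v(1,): F3->B3 leap 6st
  -> R7 @ bar 6 tick 0 v(1,): A2->D4 leap 17st
  -> R2 @ bar 7 tick 0 v(0, 1): F3/A3 M3 -> G3/G4 P8 similar
  -> R7 @ bar 7 tick 0 v(1,): A3->G4 leap 10st

(2, 0, R7, (1,))
(2, 1, R7, (1,))
(6, 0, R7, (1,))
(7, 0, R2, (0, 1))
(7, 0, R7, (1,))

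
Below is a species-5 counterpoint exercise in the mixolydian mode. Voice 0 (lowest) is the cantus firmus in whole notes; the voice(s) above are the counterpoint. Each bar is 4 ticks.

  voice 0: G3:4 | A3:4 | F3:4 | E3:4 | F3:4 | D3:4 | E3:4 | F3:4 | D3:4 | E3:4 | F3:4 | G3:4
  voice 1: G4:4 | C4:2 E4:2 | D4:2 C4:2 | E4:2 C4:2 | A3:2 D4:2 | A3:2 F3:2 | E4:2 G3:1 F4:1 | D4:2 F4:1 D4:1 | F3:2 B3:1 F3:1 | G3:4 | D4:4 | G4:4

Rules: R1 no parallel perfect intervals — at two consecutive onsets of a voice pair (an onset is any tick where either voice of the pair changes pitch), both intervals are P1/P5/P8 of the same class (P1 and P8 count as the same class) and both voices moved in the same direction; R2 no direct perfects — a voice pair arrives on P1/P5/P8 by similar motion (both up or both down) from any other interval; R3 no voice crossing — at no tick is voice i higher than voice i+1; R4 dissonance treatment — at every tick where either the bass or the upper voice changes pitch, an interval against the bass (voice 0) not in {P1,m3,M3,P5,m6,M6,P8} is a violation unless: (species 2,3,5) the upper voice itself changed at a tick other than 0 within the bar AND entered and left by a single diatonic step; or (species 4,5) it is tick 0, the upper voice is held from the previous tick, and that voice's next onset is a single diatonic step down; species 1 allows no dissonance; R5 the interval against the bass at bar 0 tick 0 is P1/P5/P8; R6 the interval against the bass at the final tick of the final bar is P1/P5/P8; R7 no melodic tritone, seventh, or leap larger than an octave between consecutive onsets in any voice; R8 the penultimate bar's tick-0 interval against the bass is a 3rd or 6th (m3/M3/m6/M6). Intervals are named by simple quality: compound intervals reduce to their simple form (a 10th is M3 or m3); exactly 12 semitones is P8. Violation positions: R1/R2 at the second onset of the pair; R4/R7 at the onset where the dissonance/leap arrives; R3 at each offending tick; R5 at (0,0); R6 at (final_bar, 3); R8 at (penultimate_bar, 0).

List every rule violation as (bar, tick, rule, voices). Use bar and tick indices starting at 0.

(5, 0, R2, (0, 1))
(6, 0, R2, (0, 1))
(6, 0, R7, (1,))
(6, 3, R4, (0, 1))
(6, 3, R7, (1,))
(8, 2, R7, (1,))
(8, 3, R7, (1,))
(11, 0, R2, (0, 1))

bar 0: v0=G3 v1=G4 downbeat P8
bar 1: v0=A3 v1=C4 downbeat m3
bar 2: v0=F3 v1=D4 downbeat M6
bar 3: v0=E3 v1=E4 downbeat P8
bar 4: v0=F3 v1=A3 downbeat M3
bar 5: v0=D3 v1=A3 downbeat P5
bar 6: v0=E3 v1=E4 downbeat P8
bar 7: v0=F3 v1=D4 downbeat M6
bar 8: v0=D3 v1=F3 downbeat m3
bar 9: v0=E3 v1=G3 downbeat m3
bar 10: v0=F3 v1=D4 downbeat M6
bar 11: v0=G3 v1=G4 downbeat P8
  -> R2 @ bar 5 tick 0 v(0, 1): F3/D4 M6 -> D3/A3 P5 similar
  -> R2 @ bar 6 tick 0 v(0, 1): D3/F3 m3 -> E3/E4 P8 similar
  -> R7 @ bar 6 tick 0 v(1,): F3->E4 leap 11st
  -> R4 @ bar 6 tick 3 v(0, 1): E3/F4 m2 untreated
  -> R7 @ bar 6 tick 3 v(1,): G3->F4 leap 10st
  -> R7 @ bar 8 tick 2 v(1,): F3->B3 leap 6st
  -> R7 @ bar 8 tick 3 v(1,): B3->F3 leap 6st
  -> R2 @ bar 11 tick 0 v(0, 1): F3/D4 M6 -> G3/G4 P8 similar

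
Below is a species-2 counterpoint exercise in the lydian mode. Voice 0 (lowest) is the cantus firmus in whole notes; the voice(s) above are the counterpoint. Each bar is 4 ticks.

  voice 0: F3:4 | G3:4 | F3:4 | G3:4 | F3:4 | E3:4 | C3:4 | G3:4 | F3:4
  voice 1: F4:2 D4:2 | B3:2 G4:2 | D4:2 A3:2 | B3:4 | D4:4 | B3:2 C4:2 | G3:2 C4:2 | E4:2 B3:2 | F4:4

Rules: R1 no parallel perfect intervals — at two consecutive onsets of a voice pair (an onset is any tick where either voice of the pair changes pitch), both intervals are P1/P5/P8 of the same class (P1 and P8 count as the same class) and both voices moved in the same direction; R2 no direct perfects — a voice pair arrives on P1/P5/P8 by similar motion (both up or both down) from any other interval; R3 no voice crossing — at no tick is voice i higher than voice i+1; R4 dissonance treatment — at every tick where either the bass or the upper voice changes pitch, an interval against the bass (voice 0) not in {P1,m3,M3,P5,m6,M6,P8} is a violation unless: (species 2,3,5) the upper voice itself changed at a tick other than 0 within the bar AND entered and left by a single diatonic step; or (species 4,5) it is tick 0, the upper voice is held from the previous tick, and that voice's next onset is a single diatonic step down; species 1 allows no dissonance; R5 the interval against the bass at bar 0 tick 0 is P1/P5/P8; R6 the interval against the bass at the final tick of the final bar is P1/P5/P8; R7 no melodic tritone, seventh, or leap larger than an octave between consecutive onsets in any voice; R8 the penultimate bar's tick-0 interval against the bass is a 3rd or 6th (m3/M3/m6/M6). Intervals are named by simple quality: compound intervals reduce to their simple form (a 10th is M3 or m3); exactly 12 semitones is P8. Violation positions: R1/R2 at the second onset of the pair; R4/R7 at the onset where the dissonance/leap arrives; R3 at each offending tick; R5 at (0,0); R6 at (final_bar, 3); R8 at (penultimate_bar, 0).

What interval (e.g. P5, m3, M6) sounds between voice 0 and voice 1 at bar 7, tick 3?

M3

voice 0=G3 voice 1=B3 -> M3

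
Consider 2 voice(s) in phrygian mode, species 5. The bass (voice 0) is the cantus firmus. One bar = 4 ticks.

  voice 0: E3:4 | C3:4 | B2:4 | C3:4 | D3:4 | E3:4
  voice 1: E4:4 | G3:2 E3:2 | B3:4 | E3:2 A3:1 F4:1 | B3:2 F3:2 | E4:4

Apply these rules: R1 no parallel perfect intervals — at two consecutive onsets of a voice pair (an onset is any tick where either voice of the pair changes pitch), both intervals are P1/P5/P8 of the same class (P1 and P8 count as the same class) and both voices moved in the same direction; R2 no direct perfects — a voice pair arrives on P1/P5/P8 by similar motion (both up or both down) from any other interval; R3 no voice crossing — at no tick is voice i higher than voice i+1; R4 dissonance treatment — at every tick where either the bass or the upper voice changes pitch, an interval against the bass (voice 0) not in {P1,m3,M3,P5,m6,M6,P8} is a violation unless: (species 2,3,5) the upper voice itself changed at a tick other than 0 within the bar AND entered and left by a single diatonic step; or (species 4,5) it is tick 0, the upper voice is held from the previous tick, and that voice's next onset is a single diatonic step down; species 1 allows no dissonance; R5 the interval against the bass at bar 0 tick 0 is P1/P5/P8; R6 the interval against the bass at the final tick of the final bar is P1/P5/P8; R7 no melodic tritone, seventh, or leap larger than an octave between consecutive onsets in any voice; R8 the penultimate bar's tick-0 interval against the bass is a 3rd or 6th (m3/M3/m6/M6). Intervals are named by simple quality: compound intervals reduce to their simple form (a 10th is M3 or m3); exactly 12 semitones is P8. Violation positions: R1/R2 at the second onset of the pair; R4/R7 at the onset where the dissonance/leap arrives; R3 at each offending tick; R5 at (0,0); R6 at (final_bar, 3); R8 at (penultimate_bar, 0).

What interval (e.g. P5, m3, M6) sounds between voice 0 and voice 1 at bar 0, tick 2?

P8

voice 0=E3 voice 1=E4 -> P8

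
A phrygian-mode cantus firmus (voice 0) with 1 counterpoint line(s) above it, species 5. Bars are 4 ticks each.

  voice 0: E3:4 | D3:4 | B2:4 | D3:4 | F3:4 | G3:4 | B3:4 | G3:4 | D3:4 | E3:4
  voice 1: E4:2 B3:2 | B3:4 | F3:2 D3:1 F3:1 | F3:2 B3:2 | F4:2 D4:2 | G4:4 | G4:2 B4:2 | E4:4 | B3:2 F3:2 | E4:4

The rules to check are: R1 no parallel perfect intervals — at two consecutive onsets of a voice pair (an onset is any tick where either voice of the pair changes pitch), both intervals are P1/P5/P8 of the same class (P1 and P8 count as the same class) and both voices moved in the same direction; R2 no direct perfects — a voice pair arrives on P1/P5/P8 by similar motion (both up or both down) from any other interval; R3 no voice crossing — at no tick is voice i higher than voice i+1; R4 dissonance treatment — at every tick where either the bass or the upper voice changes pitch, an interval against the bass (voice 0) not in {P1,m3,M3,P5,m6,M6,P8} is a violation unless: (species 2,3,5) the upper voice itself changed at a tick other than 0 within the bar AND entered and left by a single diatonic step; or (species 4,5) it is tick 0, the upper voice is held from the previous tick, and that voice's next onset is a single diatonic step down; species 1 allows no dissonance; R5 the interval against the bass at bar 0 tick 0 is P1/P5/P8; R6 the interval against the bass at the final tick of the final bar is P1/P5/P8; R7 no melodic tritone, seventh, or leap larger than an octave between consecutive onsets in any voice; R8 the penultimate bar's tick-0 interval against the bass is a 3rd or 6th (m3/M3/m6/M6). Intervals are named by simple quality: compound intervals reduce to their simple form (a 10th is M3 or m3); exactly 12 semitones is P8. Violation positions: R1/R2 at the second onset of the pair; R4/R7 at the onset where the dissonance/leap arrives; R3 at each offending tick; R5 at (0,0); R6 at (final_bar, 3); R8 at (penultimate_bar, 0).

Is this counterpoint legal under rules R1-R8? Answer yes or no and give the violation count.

No (10 violations)

bar 0: v0=E3 v1=E4 (P8)
bar 1: v0=D3 v1=B3 (M6)
bar 2: v0=B2 v1=F3 (TT)
bar 3: v0=D3 v1=F3 (m3)
bar 4: v0=F3 v1=F4 (P8)
bar 5: v0=G3 v1=G4 (P8)
bar 6: v0=B3 v1=G4 (m6)
bar 7: v0=G3 v1=E4 (M6)
bar 8: v0=D3 v1=B3 (M6)
bar 9: v0=E3 v1=E4 (P8)
  R4 @ bar2.0: B2/F3 TT untreated
  R7 @ bar2.0: B3->F3 leap 6st
  R4 @ bar2.3: B2/F3 TT untreated
  R7 @ bar3.2: F3->B3 leap 6st
  R2 @ bar4.0: D3/B3 M6 -> F3/F4 P8 similar
  R7 @ bar4.0: B3->F4 leap 6st
  R2 @ bar5.0: F3/D4 M6 -> G3/G4 P8 similar
  R7 @ bar8.2: B3->F3 leap 6st
  R2 @ bar9.0: D3/F3 m3 -> E3/E4 P8 similar
  R7 @ bar9.0: F3->E4 leap 11st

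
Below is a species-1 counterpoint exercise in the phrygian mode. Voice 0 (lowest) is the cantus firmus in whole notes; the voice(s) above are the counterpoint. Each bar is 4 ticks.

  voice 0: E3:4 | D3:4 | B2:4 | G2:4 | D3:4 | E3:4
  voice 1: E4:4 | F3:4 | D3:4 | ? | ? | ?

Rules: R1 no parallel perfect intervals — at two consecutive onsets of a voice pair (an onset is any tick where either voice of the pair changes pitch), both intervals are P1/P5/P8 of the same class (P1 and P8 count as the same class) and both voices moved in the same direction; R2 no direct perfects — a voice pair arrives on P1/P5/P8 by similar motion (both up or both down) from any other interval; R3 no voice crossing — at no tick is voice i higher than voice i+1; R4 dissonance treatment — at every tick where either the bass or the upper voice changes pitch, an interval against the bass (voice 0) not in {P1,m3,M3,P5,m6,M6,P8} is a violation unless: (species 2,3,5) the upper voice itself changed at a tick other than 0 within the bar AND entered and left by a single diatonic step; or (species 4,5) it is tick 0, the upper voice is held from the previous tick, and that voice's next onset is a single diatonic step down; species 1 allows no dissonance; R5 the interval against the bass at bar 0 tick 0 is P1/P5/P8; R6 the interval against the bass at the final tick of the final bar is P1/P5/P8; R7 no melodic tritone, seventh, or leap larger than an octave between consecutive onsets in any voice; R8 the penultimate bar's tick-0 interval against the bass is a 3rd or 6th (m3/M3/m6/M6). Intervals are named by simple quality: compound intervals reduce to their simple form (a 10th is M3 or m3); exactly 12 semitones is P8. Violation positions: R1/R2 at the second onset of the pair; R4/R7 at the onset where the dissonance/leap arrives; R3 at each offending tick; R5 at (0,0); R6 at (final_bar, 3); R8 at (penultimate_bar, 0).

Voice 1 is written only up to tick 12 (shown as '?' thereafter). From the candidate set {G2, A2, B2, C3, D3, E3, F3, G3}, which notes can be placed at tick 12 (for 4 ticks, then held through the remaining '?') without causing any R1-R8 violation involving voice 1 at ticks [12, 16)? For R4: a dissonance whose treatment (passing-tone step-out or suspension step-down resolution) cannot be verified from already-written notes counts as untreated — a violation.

G2: violates R2
A2: violates R4
B2: legal
C3: violates R4
D3: legal
E3: legal
F3: violates R4
G3: legal

{B2, D3, E3, G3}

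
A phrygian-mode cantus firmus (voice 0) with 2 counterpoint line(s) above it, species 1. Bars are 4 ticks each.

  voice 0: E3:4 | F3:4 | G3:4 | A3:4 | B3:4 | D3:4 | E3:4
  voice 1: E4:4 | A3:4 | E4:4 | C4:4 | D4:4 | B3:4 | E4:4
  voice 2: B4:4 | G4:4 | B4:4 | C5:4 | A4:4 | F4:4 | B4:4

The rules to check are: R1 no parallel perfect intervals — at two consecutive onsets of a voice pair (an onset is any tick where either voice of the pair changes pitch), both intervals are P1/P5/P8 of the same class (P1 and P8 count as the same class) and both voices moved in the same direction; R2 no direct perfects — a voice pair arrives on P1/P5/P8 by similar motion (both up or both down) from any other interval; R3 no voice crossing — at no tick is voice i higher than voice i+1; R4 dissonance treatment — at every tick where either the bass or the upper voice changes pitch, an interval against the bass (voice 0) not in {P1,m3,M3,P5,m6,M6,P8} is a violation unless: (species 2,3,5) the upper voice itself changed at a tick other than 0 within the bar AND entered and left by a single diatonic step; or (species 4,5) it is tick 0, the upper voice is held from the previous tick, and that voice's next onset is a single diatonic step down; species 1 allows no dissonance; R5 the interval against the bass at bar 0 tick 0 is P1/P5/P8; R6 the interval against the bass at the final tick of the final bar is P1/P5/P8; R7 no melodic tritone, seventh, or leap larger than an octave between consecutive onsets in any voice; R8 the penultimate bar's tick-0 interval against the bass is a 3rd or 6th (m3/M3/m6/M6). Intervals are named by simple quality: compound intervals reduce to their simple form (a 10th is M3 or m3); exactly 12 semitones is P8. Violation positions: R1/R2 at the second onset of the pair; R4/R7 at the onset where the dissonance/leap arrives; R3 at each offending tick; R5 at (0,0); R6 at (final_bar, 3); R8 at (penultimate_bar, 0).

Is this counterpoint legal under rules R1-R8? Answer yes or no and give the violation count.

bar 0: v0=E3 v1=E4 v2=B4 (P5)
bar 1: v0=F3 v1=A3 v2=G4 (M2)
bar 2: v0=G3 v1=E4 v2=B4 (M3)
bar 3: v0=A3 v1=C4 v2=C5 (m3)
bar 4: v0=B3 v1=D4 v2=A4 (m7)
bar 5: v0=D3 v1=B3 v2=F4 (m3)
bar 6: v0=E3 v1=E4 v2=B4 (P5)
  R4 @ bar1.0: F3/G4 M2 untreated
  R2 @ bar2.0: A3/G4 m7 -> E4/B4 P5 similar
  R4 @ bar4.0: B3/A4 m7 untreated
  R2 @ bar6.0: D3/B3 M6 -> E3/E4 P8 similar
  R2 @ bar6.0: D3/F4 m3 -> E3/B4 P5 similar
  R2 @ bar6.0: B3/F4 TT -> E4/B4 P5 similar
  R7 @ bar6.0: F4->B4 leap 6st

No (7 violations)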